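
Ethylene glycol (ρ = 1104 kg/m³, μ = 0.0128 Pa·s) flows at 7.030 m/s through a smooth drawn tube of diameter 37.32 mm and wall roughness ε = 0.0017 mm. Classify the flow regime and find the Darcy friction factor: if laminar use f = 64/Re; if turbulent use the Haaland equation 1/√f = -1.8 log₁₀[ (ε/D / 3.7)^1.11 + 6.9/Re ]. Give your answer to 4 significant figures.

Re = ρVD/μ = 1104·7.03·0.03732/0.0128 = 2.263e+04.
Re > 4000 → turbulent. ε/D = 1.7e-06/0.03732 = 4.56e-05; Haaland: 1/√f = -1.8 log₁₀[3.55e-06 + 0.000305] = 6.319, so f = 0.02504.

f ≈ 0.02504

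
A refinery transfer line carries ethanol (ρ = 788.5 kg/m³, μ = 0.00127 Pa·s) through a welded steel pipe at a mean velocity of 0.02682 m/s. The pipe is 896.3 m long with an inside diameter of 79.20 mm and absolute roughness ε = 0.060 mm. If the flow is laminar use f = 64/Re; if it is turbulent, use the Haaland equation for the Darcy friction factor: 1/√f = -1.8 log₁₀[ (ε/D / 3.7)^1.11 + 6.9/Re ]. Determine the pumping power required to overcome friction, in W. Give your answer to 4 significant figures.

P ≈ 0.02058 W

Reynolds number Re = ρVD/μ = 788.5 · 0.02682 · 0.0792 / 0.00127 = 1319.
Re < 2300 → laminar flow, so f = 64/Re = 64/1319 = 0.04853 (the turbulent correlation is not needed).
Darcy-Weisbach: ΔP = f(L/D)(ρV²/2) = 0.04853·(896.3/0.0792)·(788.5·0.02682²/2) = 0.04853·1.132e+04·0.2836 = 155.7 Pa.
Q = V·A = 0.02682·0.004927 = 0.0001321 m³/s.
Pumping power P = QΔP = 0.0001321·155.7 = 0.020579 W = 0.02058 W.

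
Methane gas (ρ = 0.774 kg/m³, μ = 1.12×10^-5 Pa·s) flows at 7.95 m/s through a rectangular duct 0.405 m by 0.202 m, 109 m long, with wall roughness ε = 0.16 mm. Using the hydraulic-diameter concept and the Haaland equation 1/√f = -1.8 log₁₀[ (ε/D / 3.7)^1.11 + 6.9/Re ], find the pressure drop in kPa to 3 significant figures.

Hydraulic diameter D_h = 4A/P = 4·(0.405·0.202)/(2·(0.405+0.202)) = 0.3272/1.214 = 0.2696 m.
Re = ρVD_h/μ = 0.774·7.95·0.2696/1.12e-05 = 1.481e+05.
ε/D_h = 0.00016/0.2696 = 0.000594; Haaland gives 1/√f = -1.8 log₁₀[6.14e-05+4.66e-05] = 7.14, so f = 0.01961.
ΔP = f(L/D_h)(ρV²/2) = 0.01961·109/0.2696·24.46 = 194 Pa.
ΔP = 0.194 kPa.

ΔP ≈ 0.194 kPa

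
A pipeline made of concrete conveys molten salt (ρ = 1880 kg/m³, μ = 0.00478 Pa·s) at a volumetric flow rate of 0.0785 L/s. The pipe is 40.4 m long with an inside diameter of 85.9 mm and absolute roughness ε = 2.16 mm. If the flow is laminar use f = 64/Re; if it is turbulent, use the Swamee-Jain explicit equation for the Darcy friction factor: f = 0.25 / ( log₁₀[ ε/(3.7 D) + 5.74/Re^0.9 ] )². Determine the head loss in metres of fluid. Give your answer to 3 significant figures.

h_f ≈ 6.15×10^-4 m

Q = 0.0785 L/s = 0.0785/1000 = 7.85e-05 m³/s.
Cross-sectional area A = πD²/4 = π(0.0859)²/4 = 0.005795 m²; mean velocity V = Q/A = 7.85e-05/0.005795 = 0.01355 m/s.
Reynolds number Re = ρVD/μ = 1880 · 0.01355 · 0.0859 / 0.00478 = 457.6.
Re < 2300 → laminar flow, so f = 64/Re = 64/457.6 = 0.1399 (the turbulent correlation is not needed).
Darcy-Weisbach: ΔP = f(L/D)(ρV²/2) = 0.1399·(40.4/0.0859)·(1880·0.01355²/2) = 0.1399·470.3·0.1725 = 11.34 Pa.
Head loss h_f = ΔP/(ρg) = 11.34/(1880·9.81) = 6.15×10^-4 m.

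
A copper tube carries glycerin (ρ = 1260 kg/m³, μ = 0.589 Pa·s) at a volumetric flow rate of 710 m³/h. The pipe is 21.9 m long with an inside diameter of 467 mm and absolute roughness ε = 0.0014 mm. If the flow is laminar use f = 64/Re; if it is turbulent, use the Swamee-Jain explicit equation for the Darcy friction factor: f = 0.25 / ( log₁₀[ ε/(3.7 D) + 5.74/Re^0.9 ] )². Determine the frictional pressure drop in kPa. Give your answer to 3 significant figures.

ΔP ≈ 2.18 kPa

Q = 710 m³/h = 710/3600 = 0.1972 m³/s.
Cross-sectional area A = πD²/4 = π(0.467)²/4 = 0.1713 m²; mean velocity V = Q/A = 0.1972/0.1713 = 1.151 m/s.
Reynolds number Re = ρVD/μ = 1260 · 1.151 · 0.467 / 0.589 = 1150.
Re < 2300 → laminar flow, so f = 64/Re = 64/1150 = 0.05564 (the turbulent correlation is not needed).
Darcy-Weisbach: ΔP = f(L/D)(ρV²/2) = 0.05564·(21.9/0.467)·(1260·1.151²/2) = 0.05564·46.9·835.2 = 2179 Pa.
ΔP = 2179 Pa = 2.18 kPa.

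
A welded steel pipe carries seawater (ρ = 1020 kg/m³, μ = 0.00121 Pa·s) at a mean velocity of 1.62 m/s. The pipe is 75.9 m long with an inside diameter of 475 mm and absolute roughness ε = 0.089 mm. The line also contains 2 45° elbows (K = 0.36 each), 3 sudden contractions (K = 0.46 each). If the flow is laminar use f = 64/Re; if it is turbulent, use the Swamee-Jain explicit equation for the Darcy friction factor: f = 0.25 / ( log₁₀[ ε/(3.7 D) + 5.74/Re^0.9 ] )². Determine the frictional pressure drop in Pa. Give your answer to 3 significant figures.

ΔP ≈ 6030 Pa

Reynolds number Re = ρVD/μ = 1020 · 1.62 · 0.475 / 0.00121 = 6.487e+05.
Re > 4000 → turbulent. Relative roughness ε/D = 8.9e-05/0.475 = 0.000187. Swamee-Jain: f = 0.25/(log₁₀[0.000187/3.7 + 5.74/6.487e+05^0.9])² = 0.25/(log₁₀[5.06e-05 + 3.37e-05])² = 0.25/(-4.074)² = 0.01506.
Total minor-loss coefficient ΣK = 2·0.36 + 3·0.46 = 2.1.
ΔP = [f·L/D + ΣK]·(ρV²/2) = [0.01506·75.9/0.475 + 2.1]·(1020·1.62²/2) = [2.407 + 2.1]·1338 = 6032 Pa.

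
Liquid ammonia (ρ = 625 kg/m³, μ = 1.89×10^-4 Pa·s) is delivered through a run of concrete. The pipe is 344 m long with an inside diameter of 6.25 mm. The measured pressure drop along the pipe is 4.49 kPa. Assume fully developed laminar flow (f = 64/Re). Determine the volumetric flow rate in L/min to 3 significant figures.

For laminar flow, f = 64/Re with Re = ρVD/μ, so Darcy-Weisbach reduces to ΔP = 32μLV/D². Solving for V: V = ΔP·D²/(32μL) = 4490·(0.00625)²/(32·0.000189·344) = 0.0843 m/s.
Check: Re = ρVD/μ = 625·0.0843·0.00625/0.000189 = 1742 < 2300, so the laminar assumption holds.
Q = V·A = 0.0843·(π/4·0.00625²) = 2.586e-06 m³/s = 0.155 L/min.

Q ≈ 0.155 L/min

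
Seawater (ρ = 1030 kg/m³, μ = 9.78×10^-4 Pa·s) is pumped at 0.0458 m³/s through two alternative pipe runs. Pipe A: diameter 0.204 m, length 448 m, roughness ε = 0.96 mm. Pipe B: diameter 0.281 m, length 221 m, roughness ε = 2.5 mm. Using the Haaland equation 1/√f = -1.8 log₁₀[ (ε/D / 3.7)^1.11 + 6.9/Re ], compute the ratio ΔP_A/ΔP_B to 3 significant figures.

Pipe A: V = Q/A = 0.0458/0.03269 = 1.401 m/s; Re = 3.011e+05; ε/D = 0.00471; Haaland → f = 0.03018; ΔP_A = f(L/D)(ρV²/2) = 6.701e+04 Pa.
Pipe B: V = Q/A = 0.0458/0.06202 = 0.7385 m/s; Re = 2.186e+05; ε/D = 0.0089; Haaland → f = 0.0368; ΔP_B = f(L/D)(ρV²/2) = 8129 Pa.
ΔP_A/ΔP_B = 6.701e+04/8129 = 8.24.

ΔP_A/ΔP_B ≈ 8.24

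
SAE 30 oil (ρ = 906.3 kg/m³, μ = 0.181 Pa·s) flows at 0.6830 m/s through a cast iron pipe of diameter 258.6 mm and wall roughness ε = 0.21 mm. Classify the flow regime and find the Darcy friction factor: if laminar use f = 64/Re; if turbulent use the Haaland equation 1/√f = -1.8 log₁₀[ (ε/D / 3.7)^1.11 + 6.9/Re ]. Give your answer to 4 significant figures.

f ≈ 0.07237

Re = ρVD/μ = 906.3·0.683·0.2586/0.181 = 884.4.
Re < 2300 → laminar, so f = 64/Re = 0.07237 (roughness is irrelevant in laminar flow).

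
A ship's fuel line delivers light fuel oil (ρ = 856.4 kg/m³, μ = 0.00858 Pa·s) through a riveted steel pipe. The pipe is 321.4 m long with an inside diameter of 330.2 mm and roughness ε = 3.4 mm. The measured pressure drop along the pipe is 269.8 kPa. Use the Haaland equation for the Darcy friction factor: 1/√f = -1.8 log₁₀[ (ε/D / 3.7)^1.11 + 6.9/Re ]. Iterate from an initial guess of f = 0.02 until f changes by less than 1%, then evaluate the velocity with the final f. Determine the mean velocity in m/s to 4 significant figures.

V ≈ 4.086 m/s

Rearranging Darcy-Weisbach: V = √(2·ΔP·D/(f·L·ρ)). With ε/D = 0.0034/0.3302 = 0.0103, iterate starting from f = 0.02:
  f = 0.02 → V = √(2·2.698e+05·0.3302/(0.02·321.4·856.4)) = 5.689 m/s; Re = ρVD/μ = 1.875e+05; f → 0.03865
  f = 0.03865 → V = 4.092 m/s; Re = 1.349e+05; f → 0.03877
Converged (Δf/f < 1%). With the final f = 0.03877: V = √(2·2.698e+05·0.3302/(0.03877·321.4·856.4)) = 4.086 m/s.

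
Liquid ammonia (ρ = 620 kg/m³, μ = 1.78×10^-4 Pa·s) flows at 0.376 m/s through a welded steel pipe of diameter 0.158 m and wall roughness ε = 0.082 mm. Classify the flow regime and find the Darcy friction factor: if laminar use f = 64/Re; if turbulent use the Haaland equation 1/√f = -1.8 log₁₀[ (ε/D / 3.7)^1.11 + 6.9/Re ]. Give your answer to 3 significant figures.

f ≈ 0.0187

Re = ρVD/μ = 620·0.376·0.158/0.000178 = 2.069e+05.
Re > 4000 → turbulent. ε/D = 8.2e-05/0.158 = 0.000519; Haaland: 1/√f = -1.8 log₁₀[5.29e-05 + 3.33e-05] = 7.316, so f = 0.01868.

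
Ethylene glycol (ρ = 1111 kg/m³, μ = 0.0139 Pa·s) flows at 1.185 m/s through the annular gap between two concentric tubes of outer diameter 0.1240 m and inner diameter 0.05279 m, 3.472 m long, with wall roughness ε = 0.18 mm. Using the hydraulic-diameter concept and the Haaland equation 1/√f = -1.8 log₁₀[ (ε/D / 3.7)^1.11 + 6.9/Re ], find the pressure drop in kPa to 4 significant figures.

ΔP ≈ 1.419 kPa

Hydraulic diameter D_h = 4A/P = D_o - D_i = 0.124 - 0.05279 = 0.07121 m.
Re = ρVD_h/μ = 1111·1.185·0.07121/0.0139 = 6745.
ε/D_h = 0.00018/0.07121 = 0.00253; Haaland gives 1/√f = -1.8 log₁₀[0.000306+0.00102] = 5.177, so f = 0.03731.
ΔP = f(L/D_h)(ρV²/2) = 0.03731·3.472/0.07121·780 = 1419 Pa.
ΔP = 1.419 kPa.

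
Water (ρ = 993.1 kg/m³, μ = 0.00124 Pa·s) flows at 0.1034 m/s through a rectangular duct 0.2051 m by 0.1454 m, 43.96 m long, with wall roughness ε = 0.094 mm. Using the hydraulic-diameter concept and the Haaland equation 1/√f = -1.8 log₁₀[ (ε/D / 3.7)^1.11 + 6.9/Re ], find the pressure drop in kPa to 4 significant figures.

ΔP ≈ 0.03977 kPa

Hydraulic diameter D_h = 4A/P = 4·(0.2051·0.1454)/(2·(0.2051+0.1454)) = 0.1193/0.701 = 0.1702 m.
Re = ρVD_h/μ = 993.1·0.1034·0.1702/0.00124 = 1.409e+04.
ε/D_h = 9.4e-05/0.1702 = 0.000552; Haaland gives 1/√f = -1.8 log₁₀[5.67e-05+0.00049] = 5.873, so f = 0.029.
ΔP = f(L/D_h)(ρV²/2) = 0.029·43.96/0.1702·5.309 = 39.77 Pa.
ΔP = 0.03977 kPa.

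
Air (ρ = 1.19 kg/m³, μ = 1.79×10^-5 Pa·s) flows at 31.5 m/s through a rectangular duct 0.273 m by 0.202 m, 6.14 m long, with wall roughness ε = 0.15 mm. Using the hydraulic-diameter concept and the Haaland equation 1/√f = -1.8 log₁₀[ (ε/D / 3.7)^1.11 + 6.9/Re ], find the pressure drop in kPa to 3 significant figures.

ΔP ≈ 0.288 kPa

Hydraulic diameter D_h = 4A/P = 4·(0.273·0.202)/(2·(0.273+0.202)) = 0.2206/0.95 = 0.2322 m.
Re = ρVD_h/μ = 1.19·31.5·0.2322/1.79e-05 = 4.862e+05.
ε/D_h = 0.00015/0.2322 = 0.000646; Haaland gives 1/√f = -1.8 log₁₀[6.74e-05+1.42e-05] = 7.359, so f = 0.01847.
ΔP = f(L/D_h)(ρV²/2) = 0.01847·6.14/0.2322·590.4 = 288.3 Pa.
ΔP = 0.288 kPa.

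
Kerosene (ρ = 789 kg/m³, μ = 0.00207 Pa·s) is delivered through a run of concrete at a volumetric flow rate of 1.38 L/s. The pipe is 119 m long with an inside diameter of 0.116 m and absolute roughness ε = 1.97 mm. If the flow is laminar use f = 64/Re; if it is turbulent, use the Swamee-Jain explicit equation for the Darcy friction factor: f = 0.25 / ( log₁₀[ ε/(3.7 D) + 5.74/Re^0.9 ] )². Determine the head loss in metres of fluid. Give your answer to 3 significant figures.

h_f ≈ 0.0479 m

Q = 1.38 L/s = 1.38/1000 = 0.00138 m³/s.
Cross-sectional area A = πD²/4 = π(0.116)²/4 = 0.01057 m²; mean velocity V = Q/A = 0.00138/0.01057 = 0.1306 m/s.
Reynolds number Re = ρVD/μ = 789 · 0.1306 · 0.116 / 0.00207 = 5773.
Re > 4000 → turbulent. Relative roughness ε/D = 0.00197/0.116 = 0.017. Swamee-Jain: f = 0.25/(log₁₀[0.017/3.7 + 5.74/5773^0.9])² = 0.25/(log₁₀[0.00459 + 0.00236])² = 0.25/(-2.158)² = 0.05369.
Darcy-Weisbach: ΔP = f(L/D)(ρV²/2) = 0.05369·(119/0.116)·(789·0.1306²/2) = 0.05369·1026·6.727 = 370.5 Pa.
Head loss h_f = ΔP/(ρg) = 370.5/(789·9.81) = 0.0479 m.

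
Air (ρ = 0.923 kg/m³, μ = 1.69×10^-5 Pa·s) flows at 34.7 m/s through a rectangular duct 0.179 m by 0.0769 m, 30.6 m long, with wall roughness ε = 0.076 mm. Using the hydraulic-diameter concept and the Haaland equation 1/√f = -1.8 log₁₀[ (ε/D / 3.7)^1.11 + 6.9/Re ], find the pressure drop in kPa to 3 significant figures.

Hydraulic diameter D_h = 4A/P = 4·(0.179·0.0769)/(2·(0.179+0.0769)) = 0.05506/0.5118 = 0.1076 m.
Re = ρVD_h/μ = 0.923·34.7·0.1076/1.69e-05 = 2.039e+05.
ε/D_h = 7.6e-05/0.1076 = 0.000706; Haaland gives 1/√f = -1.8 log₁₀[7.44e-05+3.38e-05] = 7.138, so f = 0.01963.
ΔP = f(L/D_h)(ρV²/2) = 0.01963·30.6/0.1076·555.7 = 3102 Pa.
ΔP = 3.10 kPa.

ΔP ≈ 3.10 kPa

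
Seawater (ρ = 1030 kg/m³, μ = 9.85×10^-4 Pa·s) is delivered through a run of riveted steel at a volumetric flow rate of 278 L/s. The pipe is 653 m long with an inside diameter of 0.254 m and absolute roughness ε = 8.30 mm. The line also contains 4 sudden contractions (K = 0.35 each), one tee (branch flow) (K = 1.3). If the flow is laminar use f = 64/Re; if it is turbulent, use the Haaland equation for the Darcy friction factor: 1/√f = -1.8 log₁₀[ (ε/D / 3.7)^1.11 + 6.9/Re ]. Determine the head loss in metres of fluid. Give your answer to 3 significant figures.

h_f ≈ 238 m

Q = 278 L/s = 278/1000 = 0.278 m³/s.
Cross-sectional area A = πD²/4 = π(0.254)²/4 = 0.05067 m²; mean velocity V = Q/A = 0.278/0.05067 = 5.486 m/s.
Reynolds number Re = ρVD/μ = 1030 · 5.486 · 0.254 / 0.000985 = 1.457e+06.
Re > 4000 → turbulent. Relative roughness ε/D = 0.0083/0.254 = 0.0327. Haaland: 1/√f = -1.8 log₁₀[(0.0327/3.7)^1.11 + 6.9/1.457e+06] = -1.8 log₁₀[0.00525 + 4.74e-06] = 4.103, so f = 0.0594.
Total minor-loss coefficient ΣK = 4·0.35 + 1·1.3 = 2.7.
ΔP = [f·L/D + ΣK]·(ρV²/2) = [0.0594·653/0.254 + 2.7]·(1030·5.486²/2) = [152.7 + 2.7]·1.55e+04 = 2.409e+06 Pa.
Head loss h_f = ΔP/(ρg) = 2.409e+06/(1030·9.81) = 238 m.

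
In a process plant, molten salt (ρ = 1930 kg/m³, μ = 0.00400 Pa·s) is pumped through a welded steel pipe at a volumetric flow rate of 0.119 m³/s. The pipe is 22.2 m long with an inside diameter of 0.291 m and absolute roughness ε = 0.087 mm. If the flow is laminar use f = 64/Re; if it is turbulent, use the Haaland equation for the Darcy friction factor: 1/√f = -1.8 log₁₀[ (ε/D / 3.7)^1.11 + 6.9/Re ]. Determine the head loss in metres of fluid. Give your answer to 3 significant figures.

Cross-sectional area A = πD²/4 = π(0.291)²/4 = 0.06651 m²; mean velocity V = Q/A = 0.119/0.06651 = 1.789 m/s.
Reynolds number Re = ρVD/μ = 1930 · 1.789 · 0.291 / 0.004 = 2.512e+05.
Re > 4000 → turbulent. Relative roughness ε/D = 8.7e-05/0.291 = 0.000299. Haaland: 1/√f = -1.8 log₁₀[(0.000299/3.7)^1.11 + 6.9/2.512e+05] = -1.8 log₁₀[2.87e-05 + 2.75e-05] = 7.652, so f = 0.01708.
Darcy-Weisbach: ΔP = f(L/D)(ρV²/2) = 0.01708·(22.2/0.291)·(1930·1.789²/2) = 0.01708·76.29·3089 = 4026 Pa.
Head loss h_f = ΔP/(ρg) = 4026/(1930·9.81) = 0.213 m.

h_f ≈ 0.213 m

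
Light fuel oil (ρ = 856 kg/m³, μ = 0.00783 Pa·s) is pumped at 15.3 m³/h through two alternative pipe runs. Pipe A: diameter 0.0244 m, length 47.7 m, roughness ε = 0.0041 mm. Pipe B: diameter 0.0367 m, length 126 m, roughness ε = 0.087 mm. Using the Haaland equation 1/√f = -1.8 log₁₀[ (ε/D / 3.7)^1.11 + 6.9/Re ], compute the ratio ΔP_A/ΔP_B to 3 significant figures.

ΔP_A/ΔP_B ≈ 2.32

Pipe A: V = Q/A = 0.00425/0.0004676 = 9.089 m/s; Re = 2.424e+04; ε/D = 0.000168; Haaland → f = 0.02486; ΔP_A = f(L/D)(ρV²/2) = 1.719e+06 Pa.
Pipe B: V = Q/A = 0.00425/0.001058 = 4.018 m/s; Re = 1.612e+04; ε/D = 0.00237; Haaland → f = 0.03117; ΔP_B = f(L/D)(ρV²/2) = 7.393e+05 Pa.
ΔP_A/ΔP_B = 1.719e+06/7.393e+05 = 2.32.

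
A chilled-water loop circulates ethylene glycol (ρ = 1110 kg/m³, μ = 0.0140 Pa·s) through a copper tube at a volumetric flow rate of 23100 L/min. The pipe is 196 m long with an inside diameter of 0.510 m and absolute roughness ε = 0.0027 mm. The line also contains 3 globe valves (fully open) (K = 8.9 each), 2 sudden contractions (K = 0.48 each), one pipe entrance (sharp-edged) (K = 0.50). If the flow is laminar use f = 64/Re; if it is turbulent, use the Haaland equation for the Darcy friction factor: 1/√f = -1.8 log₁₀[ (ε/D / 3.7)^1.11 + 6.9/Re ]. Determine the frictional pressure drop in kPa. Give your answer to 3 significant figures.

ΔP ≈ 69.8 kPa

Q = 23100 L/min = 23100/60000 = 0.385 m³/s.
Cross-sectional area A = πD²/4 = π(0.51)²/4 = 0.2043 m²; mean velocity V = Q/A = 0.385/0.2043 = 1.885 m/s.
Reynolds number Re = ρVD/μ = 1110 · 1.885 · 0.51 / 0.014 = 7.621e+04.
Re > 4000 → turbulent. Relative roughness ε/D = 2.7e-06/0.51 = 5.29e-06. Haaland: 1/√f = -1.8 log₁₀[(5.29e-06/3.7)^1.11 + 6.9/7.621e+04] = -1.8 log₁₀[3.26e-07 + 9.05e-05] = 7.275, so f = 0.0189.
Total minor-loss coefficient ΣK = 3·8.9 + 2·0.48 + 1·0.5 = 28.2.
ΔP = [f·L/D + ΣK]·(ρV²/2) = [0.0189·196/0.51 + 28.2]·(1110·1.885²/2) = [7.262 + 28.2]·1971 = 6.983e+04 Pa.
ΔP = 6.983e+04 Pa = 69.8 kPa.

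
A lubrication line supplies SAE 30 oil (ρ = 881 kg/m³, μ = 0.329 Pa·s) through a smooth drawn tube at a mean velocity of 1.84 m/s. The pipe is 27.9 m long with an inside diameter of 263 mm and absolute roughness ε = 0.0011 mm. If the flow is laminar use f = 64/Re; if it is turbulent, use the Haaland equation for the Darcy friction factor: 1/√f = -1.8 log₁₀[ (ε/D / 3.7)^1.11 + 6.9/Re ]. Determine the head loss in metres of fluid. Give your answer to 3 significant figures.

h_f ≈ 0.904 m

Reynolds number Re = ρVD/μ = 881 · 1.84 · 0.263 / 0.329 = 1296.
Re < 2300 → laminar flow, so f = 64/Re = 64/1296 = 0.04939 (the turbulent correlation is not needed).
Darcy-Weisbach: ΔP = f(L/D)(ρV²/2) = 0.04939·(27.9/0.263)·(881·1.84²/2) = 0.04939·106.1·1491 = 7814 Pa.
Head loss h_f = ΔP/(ρg) = 7814/(881·9.81) = 0.904 m.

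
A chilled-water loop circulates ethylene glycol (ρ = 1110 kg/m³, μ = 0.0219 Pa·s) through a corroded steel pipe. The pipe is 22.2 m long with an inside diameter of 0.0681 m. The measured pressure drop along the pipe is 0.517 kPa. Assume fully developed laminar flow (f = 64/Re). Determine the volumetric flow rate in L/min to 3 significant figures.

For laminar flow, f = 64/Re with Re = ρVD/μ, so Darcy-Weisbach reduces to ΔP = 32μLV/D². Solving for V: V = ΔP·D²/(32μL) = 517·(0.0681)²/(32·0.0219·22.2) = 0.1541 m/s.
Check: Re = ρVD/μ = 1110·0.1541·0.0681/0.0219 = 531.9 < 2300, so the laminar assumption holds.
Q = V·A = 0.1541·(π/4·0.0681²) = 0.0005613 m³/s = 33.7 L/min.

Q ≈ 33.7 L/min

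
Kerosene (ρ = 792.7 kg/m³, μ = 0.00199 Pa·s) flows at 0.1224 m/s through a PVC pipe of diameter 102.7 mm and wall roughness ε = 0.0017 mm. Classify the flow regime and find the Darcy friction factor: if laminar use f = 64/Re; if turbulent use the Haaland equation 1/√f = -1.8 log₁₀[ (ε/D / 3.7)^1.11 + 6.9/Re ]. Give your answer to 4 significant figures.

f ≈ 0.03772

Re = ρVD/μ = 792.7·0.1224·0.1027/0.00199 = 5007.
Re > 4000 → turbulent. ε/D = 1.7e-06/0.1027 = 1.66e-05; Haaland: 1/√f = -1.8 log₁₀[1.15e-06 + 0.00138] = 5.149, so f = 0.03772.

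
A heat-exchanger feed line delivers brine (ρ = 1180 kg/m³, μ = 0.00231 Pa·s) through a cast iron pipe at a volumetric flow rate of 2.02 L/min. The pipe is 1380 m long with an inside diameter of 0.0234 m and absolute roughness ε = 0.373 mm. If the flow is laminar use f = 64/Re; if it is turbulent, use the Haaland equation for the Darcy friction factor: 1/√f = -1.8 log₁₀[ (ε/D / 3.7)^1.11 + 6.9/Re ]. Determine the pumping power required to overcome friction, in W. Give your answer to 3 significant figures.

P ≈ 0.491 W

Q = 2.02 L/min = 2.02/60000 = 3.367e-05 m³/s.
Cross-sectional area A = πD²/4 = π(0.0234)²/4 = 0.0004301 m²; mean velocity V = Q/A = 3.367e-05/0.0004301 = 0.07828 m/s.
Reynolds number Re = ρVD/μ = 1180 · 0.07828 · 0.0234 / 0.00231 = 935.8.
Re < 2300 → laminar flow, so f = 64/Re = 64/935.8 = 0.06839 (the turbulent correlation is not needed).
Darcy-Weisbach: ΔP = f(L/D)(ρV²/2) = 0.06839·(1380/0.0234)·(1180·0.07828²/2) = 0.06839·5.897e+04·3.616 = 1.458e+04 Pa.
Pumping power P = QΔP = 3.367e-05·1.458e+04 = 0.4910 W = 0.491 W.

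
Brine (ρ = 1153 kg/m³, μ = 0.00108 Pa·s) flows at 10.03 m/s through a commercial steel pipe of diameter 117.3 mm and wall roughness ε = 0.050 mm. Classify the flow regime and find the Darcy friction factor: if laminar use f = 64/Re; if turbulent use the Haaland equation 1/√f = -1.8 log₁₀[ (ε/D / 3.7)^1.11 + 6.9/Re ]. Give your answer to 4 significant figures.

Re = ρVD/μ = 1153·10.03·0.1173/0.00108 = 1.256e+06.
Re > 4000 → turbulent. ε/D = 5e-05/0.1173 = 0.000426; Haaland: 1/√f = -1.8 log₁₀[4.25e-05 + 5.49e-06] = 7.774, so f = 0.01655.

f ≈ 0.01655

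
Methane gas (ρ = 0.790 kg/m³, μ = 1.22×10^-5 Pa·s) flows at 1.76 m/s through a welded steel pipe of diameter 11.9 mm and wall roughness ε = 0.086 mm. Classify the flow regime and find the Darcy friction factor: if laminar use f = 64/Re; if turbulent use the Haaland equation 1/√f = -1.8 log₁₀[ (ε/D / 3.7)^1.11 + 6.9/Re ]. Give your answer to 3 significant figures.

f ≈ 0.0472

Re = ρVD/μ = 0.79·1.76·0.0119/1.22e-05 = 1356.
Re < 2300 → laminar, so f = 64/Re = 0.04719 (roughness is irrelevant in laminar flow).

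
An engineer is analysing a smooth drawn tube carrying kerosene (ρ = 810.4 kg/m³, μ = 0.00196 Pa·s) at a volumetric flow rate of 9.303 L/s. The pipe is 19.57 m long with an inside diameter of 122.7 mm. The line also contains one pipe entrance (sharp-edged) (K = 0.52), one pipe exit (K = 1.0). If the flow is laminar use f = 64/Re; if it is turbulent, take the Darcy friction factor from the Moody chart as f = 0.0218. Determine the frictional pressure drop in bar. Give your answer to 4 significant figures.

ΔP ≈ 0.01253 bar

Q = 9.303 L/s = 9.303/1000 = 0.009303 m³/s.
Cross-sectional area A = πD²/4 = π(0.1227)²/4 = 0.01182 m²; mean velocity V = Q/A = 0.009303/0.01182 = 0.7868 m/s.
Reynolds number Re = ρVD/μ = 810.4 · 0.7868 · 0.1227 / 0.00196 = 3.991e+04.
Re > 4000 → turbulent; use the Moody-chart value f = 0.0218.
Total minor-loss coefficient ΣK = 1·0.52 + 1·1 = 1.52.
ΔP = [f·L/D + ΣK]·(ρV²/2) = [0.0218·19.57/0.1227 + 1.52]·(810.4·0.7868²/2) = [3.477 + 1.52]·250.8 = 1253 Pa.
ΔP = 1253 Pa = 0.01253 bar.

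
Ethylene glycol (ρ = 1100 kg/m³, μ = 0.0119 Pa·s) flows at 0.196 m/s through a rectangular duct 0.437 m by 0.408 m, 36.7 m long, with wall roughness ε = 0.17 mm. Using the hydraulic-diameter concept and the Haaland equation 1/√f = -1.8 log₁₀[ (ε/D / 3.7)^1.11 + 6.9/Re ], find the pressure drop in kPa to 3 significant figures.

ΔP ≈ 0.0619 kPa

Hydraulic diameter D_h = 4A/P = 4·(0.437·0.408)/(2·(0.437+0.408)) = 0.7132/1.69 = 0.422 m.
Re = ρVD_h/μ = 1100·0.196·0.422/0.0119 = 7646.
ε/D_h = 0.00017/0.422 = 0.000403; Haaland gives 1/√f = -1.8 log₁₀[3.99e-05+0.000902] = 5.446, so f = 0.03371.
ΔP = f(L/D_h)(ρV²/2) = 0.03371·36.7/0.422·21.13 = 61.95 Pa.
ΔP = 0.0619 kPa.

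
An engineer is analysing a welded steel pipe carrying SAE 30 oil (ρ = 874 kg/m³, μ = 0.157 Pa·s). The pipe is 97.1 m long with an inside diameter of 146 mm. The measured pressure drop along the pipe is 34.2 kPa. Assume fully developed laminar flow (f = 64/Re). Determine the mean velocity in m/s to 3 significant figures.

V ≈ 1.49 m/s

For laminar flow, f = 64/Re with Re = ρVD/μ, so Darcy-Weisbach reduces to ΔP = 32μLV/D². Solving for V: V = ΔP·D²/(32μL) = 3.42e+04·(0.146)²/(32·0.157·97.1) = 1.494 m/s.
Check: Re = ρVD/μ = 874·1.494·0.146/0.157 = 1215 < 2300, so the laminar assumption holds.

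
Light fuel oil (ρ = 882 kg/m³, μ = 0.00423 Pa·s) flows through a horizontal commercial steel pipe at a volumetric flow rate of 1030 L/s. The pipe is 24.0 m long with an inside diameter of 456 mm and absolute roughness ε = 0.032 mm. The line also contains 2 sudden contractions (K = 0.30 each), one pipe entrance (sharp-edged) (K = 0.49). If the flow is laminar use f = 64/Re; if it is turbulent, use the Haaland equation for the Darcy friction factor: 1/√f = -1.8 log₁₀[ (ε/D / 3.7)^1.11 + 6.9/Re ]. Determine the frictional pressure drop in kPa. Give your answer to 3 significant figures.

Q = 1030 L/s = 1030/1000 = 1.03 m³/s.
Cross-sectional area A = πD²/4 = π(0.456)²/4 = 0.1633 m²; mean velocity V = Q/A = 1.03/0.1633 = 6.307 m/s.
Reynolds number Re = ρVD/μ = 882 · 6.307 · 0.456 / 0.00423 = 5.997e+05.
Re > 4000 → turbulent. Relative roughness ε/D = 3.2e-05/0.456 = 7.02e-05. Haaland: 1/√f = -1.8 log₁₀[(7.02e-05/3.7)^1.11 + 6.9/5.997e+05] = -1.8 log₁₀[5.74e-06 + 1.15e-05] = 8.574, so f = 0.0136.
Total minor-loss coefficient ΣK = 2·0.3 + 1·0.49 = 1.09.
ΔP = [f·L/D + ΣK]·(ρV²/2) = [0.0136·24/0.456 + 1.09]·(882·6.307²/2) = [0.7159 + 1.09]·1.754e+04 = 3.168e+04 Pa.
ΔP = 3.168e+04 Pa = 31.7 kPa.

ΔP ≈ 31.7 kPa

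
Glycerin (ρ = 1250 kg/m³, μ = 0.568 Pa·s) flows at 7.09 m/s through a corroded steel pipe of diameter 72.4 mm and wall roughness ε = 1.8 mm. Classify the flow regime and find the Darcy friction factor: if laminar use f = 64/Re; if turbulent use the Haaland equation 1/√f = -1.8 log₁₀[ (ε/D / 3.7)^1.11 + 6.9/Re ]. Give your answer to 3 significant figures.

f ≈ 0.0567

Re = ρVD/μ = 1250·7.09·0.0724/0.568 = 1130.
Re < 2300 → laminar, so f = 64/Re = 0.05665 (roughness is irrelevant in laminar flow).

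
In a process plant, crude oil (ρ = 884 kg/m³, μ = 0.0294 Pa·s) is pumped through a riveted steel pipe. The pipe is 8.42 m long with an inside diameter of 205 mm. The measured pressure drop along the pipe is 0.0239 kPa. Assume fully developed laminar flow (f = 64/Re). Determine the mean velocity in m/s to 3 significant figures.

V ≈ 0.127 m/s

For laminar flow, f = 64/Re with Re = ρVD/μ, so Darcy-Weisbach reduces to ΔP = 32μLV/D². Solving for V: V = ΔP·D²/(32μL) = 23.9·(0.205)²/(32·0.0294·8.42) = 0.1268 m/s.
Check: Re = ρVD/μ = 884·0.1268·0.205/0.0294 = 781.5 < 2300, so the laminar assumption holds.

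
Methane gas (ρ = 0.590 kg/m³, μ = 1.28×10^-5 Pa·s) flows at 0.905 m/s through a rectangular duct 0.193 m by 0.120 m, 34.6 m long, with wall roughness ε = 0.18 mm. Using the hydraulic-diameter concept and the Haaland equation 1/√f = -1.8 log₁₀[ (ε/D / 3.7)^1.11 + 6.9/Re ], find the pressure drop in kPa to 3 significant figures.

ΔP ≈ 0.00207 kPa

Hydraulic diameter D_h = 4A/P = 4·(0.193·0.12)/(2·(0.193+0.12)) = 0.09264/0.626 = 0.148 m.
Re = ρVD_h/μ = 0.59·0.905·0.148/1.28e-05 = 6173.
ε/D_h = 0.00018/0.148 = 0.00122; Haaland gives 1/√f = -1.8 log₁₀[0.000136+0.00112] = 5.223, so f = 0.03665.
ΔP = f(L/D_h)(ρV²/2) = 0.03665·34.6/0.148·0.2416 = 2.071 Pa.
ΔP = 0.00207 kPa.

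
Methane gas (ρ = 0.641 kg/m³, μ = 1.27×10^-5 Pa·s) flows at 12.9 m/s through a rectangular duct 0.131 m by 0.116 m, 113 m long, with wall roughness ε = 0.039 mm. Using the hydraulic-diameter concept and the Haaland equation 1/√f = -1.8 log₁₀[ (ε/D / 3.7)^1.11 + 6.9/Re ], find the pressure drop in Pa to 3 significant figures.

Hydraulic diameter D_h = 4A/P = 4·(0.131·0.116)/(2·(0.131+0.116)) = 0.06078/0.494 = 0.123 m.
Re = ρVD_h/μ = 0.641·12.9·0.123/1.27e-05 = 8.011e+04.
ε/D_h = 3.9e-05/0.123 = 0.000317; Haaland gives 1/√f = -1.8 log₁₀[3.06e-05+8.61e-05] = 7.079, so f = 0.01995.
ΔP = f(L/D_h)(ρV²/2) = 0.01995·113/0.123·53.33 = 977.4 Pa.

ΔP ≈ 977 Pa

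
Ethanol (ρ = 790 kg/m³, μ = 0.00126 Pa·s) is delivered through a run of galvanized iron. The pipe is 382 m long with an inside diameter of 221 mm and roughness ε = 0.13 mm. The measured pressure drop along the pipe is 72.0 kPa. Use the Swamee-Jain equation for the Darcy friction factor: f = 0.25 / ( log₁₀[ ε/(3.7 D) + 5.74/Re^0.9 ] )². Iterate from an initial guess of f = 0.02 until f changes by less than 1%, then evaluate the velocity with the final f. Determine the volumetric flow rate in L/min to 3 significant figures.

Q ≈ 5460 L/min

Rearranging Darcy-Weisbach: V = √(2·ΔP·D/(f·L·ρ)). With ε/D = 0.00013/0.221 = 0.000588, iterate starting from f = 0.02:
  f = 0.02 → V = √(2·7.2e+04·0.221/(0.02·382·790)) = 2.296 m/s; Re = ρVD/μ = 3.182e+05; f → 0.01875
  f = 0.01875 → V = 2.372 m/s; Re = 3.286e+05; f → 0.01871
Converged (Δf/f < 1%). With the final f = 0.01871: V = √(2·7.2e+04·0.221/(0.01871·382·790)) = 2.374 m/s.
Q = V·A = 2.374·(π/4·0.221²) = 0.09106 m³/s = 5460 L/min.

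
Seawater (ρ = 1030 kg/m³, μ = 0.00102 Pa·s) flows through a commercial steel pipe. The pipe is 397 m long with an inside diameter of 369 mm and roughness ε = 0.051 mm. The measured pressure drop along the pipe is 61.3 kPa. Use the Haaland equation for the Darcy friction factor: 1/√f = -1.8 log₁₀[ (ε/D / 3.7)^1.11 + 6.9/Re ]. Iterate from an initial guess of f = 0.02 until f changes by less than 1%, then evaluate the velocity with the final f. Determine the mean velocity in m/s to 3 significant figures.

V ≈ 2.83 m/s

Rearranging Darcy-Weisbach: V = √(2·ΔP·D/(f·L·ρ)). With ε/D = 5.1e-05/0.369 = 0.000138, iterate starting from f = 0.02:
  f = 0.02 → V = √(2·6.13e+04·0.369/(0.02·397·1030)) = 2.352 m/s; Re = ρVD/μ = 8.764e+05; f → 0.01398
  f = 0.01398 → V = 2.813 m/s; Re = 1.048e+06; f → 0.01381
  f = 0.01381 → V = 2.83 m/s; Re = 1.055e+06; f → 0.01381
Converged (Δf/f < 1%). With the final f = 0.01381: V = √(2·6.13e+04·0.369/(0.01381·397·1030)) = 2.831 m/s.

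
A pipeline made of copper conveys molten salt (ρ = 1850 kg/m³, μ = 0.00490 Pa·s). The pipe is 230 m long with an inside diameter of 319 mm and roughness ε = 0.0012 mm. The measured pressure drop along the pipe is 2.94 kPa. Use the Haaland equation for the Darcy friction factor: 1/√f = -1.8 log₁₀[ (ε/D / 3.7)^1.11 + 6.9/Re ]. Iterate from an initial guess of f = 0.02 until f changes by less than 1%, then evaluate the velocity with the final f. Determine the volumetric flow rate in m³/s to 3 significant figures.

Rearranging Darcy-Weisbach: V = √(2·ΔP·D/(f·L·ρ)). With ε/D = 1.2e-06/0.319 = 3.76e-06, iterate starting from f = 0.02:
  f = 0.02 → V = √(2·2940·0.319/(0.02·230·1850)) = 0.4695 m/s; Re = ρVD/μ = 5.654e+04; f → 0.02016
Converged (Δf/f < 1%). With the final f = 0.02016: V = √(2·2940·0.319/(0.02016·230·1850)) = 0.4676 m/s.
Q = V·A = 0.4676·(π/4·0.319²) = 0.03737 m³/s = 0.0374 m³/s.

Q ≈ 0.0374 m³/s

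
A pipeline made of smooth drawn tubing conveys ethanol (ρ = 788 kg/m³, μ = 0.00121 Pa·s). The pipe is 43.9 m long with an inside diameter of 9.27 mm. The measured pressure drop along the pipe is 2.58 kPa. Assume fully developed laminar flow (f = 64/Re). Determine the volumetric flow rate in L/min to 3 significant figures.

Q ≈ 0.528 L/min

For laminar flow, f = 64/Re with Re = ρVD/μ, so Darcy-Weisbach reduces to ΔP = 32μLV/D². Solving for V: V = ΔP·D²/(32μL) = 2580·(0.00927)²/(32·0.00121·43.9) = 0.1304 m/s.
Check: Re = ρVD/μ = 788·0.1304·0.00927/0.00121 = 787.4 < 2300, so the laminar assumption holds.
Q = V·A = 0.1304·(π/4·0.00927²) = 8.803e-06 m³/s = 0.528 L/min.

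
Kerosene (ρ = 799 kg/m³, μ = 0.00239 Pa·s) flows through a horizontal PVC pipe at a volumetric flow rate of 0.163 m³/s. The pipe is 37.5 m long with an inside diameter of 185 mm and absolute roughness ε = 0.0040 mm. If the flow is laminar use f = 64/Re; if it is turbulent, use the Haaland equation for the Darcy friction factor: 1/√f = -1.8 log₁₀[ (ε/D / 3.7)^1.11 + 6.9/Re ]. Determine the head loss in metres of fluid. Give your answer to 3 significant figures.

Cross-sectional area A = πD²/4 = π(0.185)²/4 = 0.02688 m²; mean velocity V = Q/A = 0.163/0.02688 = 6.064 m/s.
Reynolds number Re = ρVD/μ = 799 · 6.064 · 0.185 / 0.00239 = 3.75e+05.
Re > 4000 → turbulent. Relative roughness ε/D = 4e-06/0.185 = 2.16e-05. Haaland: 1/√f = -1.8 log₁₀[(2.16e-05/3.7)^1.11 + 6.9/3.75e+05] = -1.8 log₁₀[1.55e-06 + 1.84e-05] = 8.46, so f = 0.01397.
Darcy-Weisbach: ΔP = f(L/D)(ρV²/2) = 0.01397·(37.5/0.185)·(799·6.064²/2) = 0.01397·202.7·1.469e+04 = 4.16e+04 Pa.
Head loss h_f = ΔP/(ρg) = 4.16e+04/(799·9.81) = 5.31 m.

h_f ≈ 5.31 m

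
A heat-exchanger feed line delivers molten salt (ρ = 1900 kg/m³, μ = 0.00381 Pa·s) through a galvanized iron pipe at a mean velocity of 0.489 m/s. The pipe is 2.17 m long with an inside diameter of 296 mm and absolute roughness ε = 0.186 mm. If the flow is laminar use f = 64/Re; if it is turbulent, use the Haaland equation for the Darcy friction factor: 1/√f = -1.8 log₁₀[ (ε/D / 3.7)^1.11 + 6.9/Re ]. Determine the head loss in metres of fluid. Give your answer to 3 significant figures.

h_f ≈ 0.00192 m

Reynolds number Re = ρVD/μ = 1900 · 0.489 · 0.296 / 0.00381 = 7.218e+04.
Re > 4000 → turbulent. Relative roughness ε/D = 0.000186/0.296 = 0.000628. Haaland: 1/√f = -1.8 log₁₀[(0.000628/3.7)^1.11 + 6.9/7.218e+04] = -1.8 log₁₀[6.54e-05 + 9.56e-05] = 6.828, so f = 0.02145.
Darcy-Weisbach: ΔP = f(L/D)(ρV²/2) = 0.02145·(2.17/0.296)·(1900·0.489²/2) = 0.02145·7.331·227.2 = 35.72 Pa.
Head loss h_f = ΔP/(ρg) = 35.72/(1900·9.81) = 0.00192 m.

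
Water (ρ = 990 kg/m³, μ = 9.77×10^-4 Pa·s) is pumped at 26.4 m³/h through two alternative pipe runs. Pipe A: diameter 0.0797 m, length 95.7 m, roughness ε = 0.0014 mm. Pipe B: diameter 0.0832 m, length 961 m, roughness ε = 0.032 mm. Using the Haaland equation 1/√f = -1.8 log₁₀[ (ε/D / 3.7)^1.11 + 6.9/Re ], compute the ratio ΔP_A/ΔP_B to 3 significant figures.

ΔP_A/ΔP_B ≈ 0.111

Pipe A: V = Q/A = 0.007333/0.004989 = 1.47 m/s; Re = 1.187e+05; ε/D = 1.76e-05; Haaland → f = 0.01728; ΔP_A = f(L/D)(ρV²/2) = 2.219e+04 Pa.
Pipe B: V = Q/A = 0.007333/0.005437 = 1.349 m/s; Re = 1.137e+05; ε/D = 0.000385; Haaland → f = 0.01923; ΔP_B = f(L/D)(ρV²/2) = 2e+05 Pa.
ΔP_A/ΔP_B = 2.219e+04/2e+05 = 0.111.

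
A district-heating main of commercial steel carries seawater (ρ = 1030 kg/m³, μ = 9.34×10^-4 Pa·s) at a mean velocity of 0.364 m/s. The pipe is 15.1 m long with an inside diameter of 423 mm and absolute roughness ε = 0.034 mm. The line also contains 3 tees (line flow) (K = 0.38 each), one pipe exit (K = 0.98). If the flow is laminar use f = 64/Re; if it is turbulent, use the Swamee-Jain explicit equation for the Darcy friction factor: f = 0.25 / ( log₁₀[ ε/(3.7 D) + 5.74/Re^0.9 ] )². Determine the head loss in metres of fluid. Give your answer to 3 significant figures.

h_f ≈ 0.0183 m

Reynolds number Re = ρVD/μ = 1030 · 0.364 · 0.423 / 0.000934 = 1.698e+05.
Re > 4000 → turbulent. Relative roughness ε/D = 3.4e-05/0.423 = 8.04e-05. Swamee-Jain: f = 0.25/(log₁₀[8.04e-05/3.7 + 5.74/1.698e+05^0.9])² = 0.25/(log₁₀[2.17e-05 + 0.000113])² = 0.25/(-3.871)² = 0.01668.
Total minor-loss coefficient ΣK = 3·0.38 + 1·0.98 = 2.12.
ΔP = [f·L/D + ΣK]·(ρV²/2) = [0.01668·15.1/0.423 + 2.12]·(1030·0.364²/2) = [0.5954 + 2.12]·68.24 = 185.3 Pa.
Head loss h_f = ΔP/(ρg) = 185.3/(1030·9.81) = 0.0183 m.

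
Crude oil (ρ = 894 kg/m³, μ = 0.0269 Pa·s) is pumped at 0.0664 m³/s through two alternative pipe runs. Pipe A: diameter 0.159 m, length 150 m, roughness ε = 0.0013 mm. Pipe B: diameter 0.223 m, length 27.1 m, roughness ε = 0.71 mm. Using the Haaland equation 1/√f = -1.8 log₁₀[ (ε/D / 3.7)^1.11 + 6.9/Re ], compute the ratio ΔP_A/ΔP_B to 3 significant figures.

ΔP_A/ΔP_B ≈ 23.7

Pipe A: V = Q/A = 0.0664/0.01986 = 3.344 m/s; Re = 1.767e+04; ε/D = 8.18e-06; Haaland → f = 0.02658; ΔP_A = f(L/D)(ρV²/2) = 1.253e+05 Pa.
Pipe B: V = Q/A = 0.0664/0.03906 = 1.7 m/s; Re = 1.26e+04; ε/D = 0.00318; Haaland → f = 0.03372; ΔP_B = f(L/D)(ρV²/2) = 5295 Pa.
ΔP_A/ΔP_B = 1.253e+05/5295 = 23.7.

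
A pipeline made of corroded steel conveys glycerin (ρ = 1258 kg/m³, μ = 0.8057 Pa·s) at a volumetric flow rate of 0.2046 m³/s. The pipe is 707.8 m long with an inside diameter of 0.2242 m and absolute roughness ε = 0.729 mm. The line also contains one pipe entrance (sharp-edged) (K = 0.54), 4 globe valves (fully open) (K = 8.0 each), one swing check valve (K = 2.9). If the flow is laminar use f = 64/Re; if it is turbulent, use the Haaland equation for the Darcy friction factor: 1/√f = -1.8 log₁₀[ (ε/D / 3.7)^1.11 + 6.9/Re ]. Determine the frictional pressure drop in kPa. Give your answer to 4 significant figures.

Cross-sectional area A = πD²/4 = π(0.2242)²/4 = 0.03948 m²; mean velocity V = Q/A = 0.2046/0.03948 = 5.183 m/s.
Reynolds number Re = ρVD/μ = 1258 · 5.183 · 0.2242 / 0.806 = 1814.
Re < 2300 → laminar flow, so f = 64/Re = 64/1814 = 0.03528 (the turbulent correlation is not needed).
Total minor-loss coefficient ΣK = 1·0.54 + 4·8 + 1·2.9 = 35.4.
ΔP = [f·L/D + ΣK]·(ρV²/2) = [0.03528·707.8/0.2242 + 35.4]·(1258·5.183²/2) = [111.4 + 35.4]·1.689e+04 = 2.48e+06 Pa.
ΔP = 2.48e+06 Pa = 2480 kPa.

ΔP ≈ 2480 kPa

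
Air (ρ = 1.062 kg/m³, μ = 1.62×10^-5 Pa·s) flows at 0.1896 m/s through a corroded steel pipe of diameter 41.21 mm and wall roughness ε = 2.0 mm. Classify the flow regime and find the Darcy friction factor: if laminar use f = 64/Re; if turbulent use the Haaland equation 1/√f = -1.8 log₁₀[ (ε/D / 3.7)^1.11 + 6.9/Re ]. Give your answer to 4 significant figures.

f ≈ 0.1249

Re = ρVD/μ = 1.062·0.1896·0.04121/1.62e-05 = 512.2.
Re < 2300 → laminar, so f = 64/Re = 0.1249 (roughness is irrelevant in laminar flow).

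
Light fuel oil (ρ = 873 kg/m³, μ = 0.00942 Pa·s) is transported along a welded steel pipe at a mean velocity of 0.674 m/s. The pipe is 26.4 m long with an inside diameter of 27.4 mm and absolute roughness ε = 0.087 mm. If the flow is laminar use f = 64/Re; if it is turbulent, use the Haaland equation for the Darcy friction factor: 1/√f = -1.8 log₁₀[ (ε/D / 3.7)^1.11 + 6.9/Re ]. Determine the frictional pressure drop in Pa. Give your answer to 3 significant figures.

ΔP ≈ 7140 Pa

Reynolds number Re = ρVD/μ = 873 · 0.674 · 0.0274 / 0.00942 = 1711.
Re < 2300 → laminar flow, so f = 64/Re = 64/1711 = 0.03739 (the turbulent correlation is not needed).
Darcy-Weisbach: ΔP = f(L/D)(ρV²/2) = 0.03739·(26.4/0.0274)·(873·0.674²/2) = 0.03739·963.5·198.3 = 7144 Pa.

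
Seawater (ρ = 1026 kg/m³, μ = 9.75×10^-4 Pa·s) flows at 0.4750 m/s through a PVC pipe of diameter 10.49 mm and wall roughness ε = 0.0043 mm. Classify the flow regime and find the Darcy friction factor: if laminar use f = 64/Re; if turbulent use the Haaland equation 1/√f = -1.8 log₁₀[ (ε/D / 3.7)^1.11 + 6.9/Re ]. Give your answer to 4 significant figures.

Re = ρVD/μ = 1026·0.475·0.01049/0.000975 = 5243.
Re > 4000 → turbulent. ε/D = 4.3e-06/0.01049 = 0.00041; Haaland: 1/√f = -1.8 log₁₀[4.07e-05 + 0.00132] = 5.162, so f = 0.03753.

f ≈ 0.03753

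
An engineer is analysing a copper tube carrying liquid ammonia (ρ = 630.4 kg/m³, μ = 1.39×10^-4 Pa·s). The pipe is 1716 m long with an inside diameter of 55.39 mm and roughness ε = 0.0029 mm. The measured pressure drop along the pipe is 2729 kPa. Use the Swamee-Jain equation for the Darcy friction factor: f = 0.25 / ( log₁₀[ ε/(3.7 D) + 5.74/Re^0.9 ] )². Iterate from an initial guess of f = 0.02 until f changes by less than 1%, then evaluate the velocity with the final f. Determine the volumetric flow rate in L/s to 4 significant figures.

Q ≈ 11.39 L/s

Rearranging Darcy-Weisbach: V = √(2·ΔP·D/(f·L·ρ)). With ε/D = 2.9e-06/0.05539 = 5.24e-05, iterate starting from f = 0.02:
  f = 0.02 → V = √(2·2.729e+06·0.05539/(0.02·1716·630.4)) = 3.738 m/s; Re = ρVD/μ = 9.39e+05; f → 0.01282
  f = 0.01282 → V = 4.669 m/s; Re = 1.173e+06; f → 0.01252
  f = 0.01252 → V = 4.725 m/s; Re = 1.187e+06; f → 0.0125
Converged (Δf/f < 1%). With the final f = 0.0125: V = √(2·2.729e+06·0.05539/(0.0125·1716·630.4)) = 4.728 m/s.
Q = V·A = 4.728·(π/4·0.05539²) = 0.01139 m³/s = 11.39 L/s.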